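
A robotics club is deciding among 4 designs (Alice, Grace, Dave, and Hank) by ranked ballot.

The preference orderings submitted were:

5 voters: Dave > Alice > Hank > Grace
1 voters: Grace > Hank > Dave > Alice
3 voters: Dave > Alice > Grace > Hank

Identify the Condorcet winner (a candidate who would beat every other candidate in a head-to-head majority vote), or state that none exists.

Head-to-head results (9 voters total):
Alice vs Grace: Alice wins 8–1.
Alice vs Dave: Dave wins 9–0.
Alice vs Hank: Alice wins 8–1.
Grace vs Dave: Dave wins 8–1.
Grace vs Hank: Hank wins 5–4.
Dave vs Hank: Dave wins 8–1.
Dave beats each rival — Alice (9–0), Grace (8–1), Hank (8–1) — so Dave is the Condorcet winner.

Dave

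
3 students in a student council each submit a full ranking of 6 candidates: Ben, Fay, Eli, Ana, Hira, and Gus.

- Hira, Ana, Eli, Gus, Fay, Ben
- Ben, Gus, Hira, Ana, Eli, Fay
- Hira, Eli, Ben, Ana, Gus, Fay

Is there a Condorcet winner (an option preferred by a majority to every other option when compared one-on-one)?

Head-to-head results (3 voters total):
Ben vs Fay: Ben wins 2–1.
Ben vs Eli: Eli wins 2–1.
Ben vs Ana: Ben wins 2–1.
Ben vs Hira: Hira wins 2–1.
Ben vs Gus: Ben wins 2–1.
Fay vs Eli: Eli wins 3–0.
Fay vs Ana: Ana wins 3–0.
Fay vs Hira: Hira wins 3–0.
Fay vs Gus: Gus wins 3–0.
Eli vs Ana: Ana wins 2–1.
Eli vs Hira: Hira wins 3–0.
Eli vs Gus: Eli wins 2–1.
Ana vs Hira: Hira wins 3–0.
Ana vs Gus: Ana wins 2–1.
Hira vs Gus: Hira wins 2–1.
Hira beats each rival — Ben (2–1), Fay (3–0), Eli (3–0), Ana (3–0), Gus (2–1) — so Hira is the Condorcet winner.

Yes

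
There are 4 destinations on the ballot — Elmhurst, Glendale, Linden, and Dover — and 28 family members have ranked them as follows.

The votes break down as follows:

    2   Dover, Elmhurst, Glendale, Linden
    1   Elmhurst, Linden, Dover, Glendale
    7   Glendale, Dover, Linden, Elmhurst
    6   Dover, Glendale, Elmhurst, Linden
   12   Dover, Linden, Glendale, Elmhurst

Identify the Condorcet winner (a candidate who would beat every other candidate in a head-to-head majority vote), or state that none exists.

Head-to-head results (28 voters total):
Elmhurst vs Glendale: Glendale wins 25–3.
Elmhurst vs Linden: Linden wins 19–9.
Elmhurst vs Dover: Dover wins 27–1.
Glendale vs Linden: Glendale wins 15–13.
Glendale vs Dover: Dover wins 21–7.
Linden vs Dover: Dover wins 27–1.
Dover beats each rival — Elmhurst (27–1), Glendale (21–7), Linden (27–1) — so Dover is the Condorcet winner.

Dover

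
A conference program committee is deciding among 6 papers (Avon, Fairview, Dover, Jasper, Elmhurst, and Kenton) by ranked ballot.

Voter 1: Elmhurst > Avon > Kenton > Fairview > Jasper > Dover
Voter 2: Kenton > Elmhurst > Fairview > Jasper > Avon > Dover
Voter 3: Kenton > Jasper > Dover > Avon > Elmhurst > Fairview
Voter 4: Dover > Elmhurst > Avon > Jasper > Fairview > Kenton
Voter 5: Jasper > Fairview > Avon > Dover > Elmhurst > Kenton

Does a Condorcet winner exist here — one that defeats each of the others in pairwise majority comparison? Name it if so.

There is no Condorcet winner

Head-to-head results (5 voters total):
Avon vs Fairview: Avon wins 3–2.
Avon vs Dover: Avon wins 3–2.
Avon vs Jasper: Jasper wins 3–2.
Avon vs Elmhurst: Elmhurst wins 3–2.
Avon vs Kenton: Avon wins 3–2.
Fairview vs Dover: Fairview wins 3–2.
Fairview vs Jasper: Jasper wins 3–2.
Fairview vs Elmhurst: Elmhurst wins 4–1.
Fairview vs Kenton: Kenton wins 3–2.
Dover vs Jasper: Jasper wins 4–1.
Dover vs Elmhurst: Dover wins 3–2.
Dover vs Kenton: Kenton wins 3–2.
Jasper vs Elmhurst: Elmhurst wins 3–2.
Jasper vs Kenton: Kenton wins 3–2.
Elmhurst vs Kenton: Elmhurst wins 3–2.
No candidate beats all others: Avon beats Dover beats Elmhurst beats Avon, a majority cycle.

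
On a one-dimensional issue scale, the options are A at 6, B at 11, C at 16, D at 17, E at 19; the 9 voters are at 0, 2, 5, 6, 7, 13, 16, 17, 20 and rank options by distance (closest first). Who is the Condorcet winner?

With single-peaked preferences on a line, the Condorcet winner is the candidate closest to the median voter.
The median voter (position 7) is closest to A at 6.
Check: A vs D — voters closer to A: 5 of 9.

A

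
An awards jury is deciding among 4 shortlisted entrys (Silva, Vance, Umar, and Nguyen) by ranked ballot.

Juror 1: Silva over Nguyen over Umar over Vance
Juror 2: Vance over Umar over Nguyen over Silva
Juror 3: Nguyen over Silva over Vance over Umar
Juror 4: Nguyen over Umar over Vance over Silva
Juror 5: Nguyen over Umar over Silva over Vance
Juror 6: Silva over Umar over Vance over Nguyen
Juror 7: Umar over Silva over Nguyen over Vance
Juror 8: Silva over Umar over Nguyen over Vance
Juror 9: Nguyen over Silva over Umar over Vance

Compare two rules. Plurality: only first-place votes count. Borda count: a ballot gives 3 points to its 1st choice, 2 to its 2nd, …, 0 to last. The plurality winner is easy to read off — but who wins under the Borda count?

Plurality first-place counts: Silva 3, Vance 1, Umar 1, Nguyen 4 → Nguyen.
Borda totals: Silva 16, Vance 6, Umar 15, Nguyen 17 → Nguyen.

Nguyen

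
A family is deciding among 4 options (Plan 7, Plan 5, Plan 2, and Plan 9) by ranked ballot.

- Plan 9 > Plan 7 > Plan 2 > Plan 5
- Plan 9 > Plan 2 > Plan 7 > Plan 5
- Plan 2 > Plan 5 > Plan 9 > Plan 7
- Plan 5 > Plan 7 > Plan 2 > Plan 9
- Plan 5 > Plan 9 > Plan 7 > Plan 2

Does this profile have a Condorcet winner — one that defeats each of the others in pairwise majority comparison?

Head-to-head results (5 voters total):
Plan 7 vs Plan 5: Plan 5 wins 3–2.
Plan 7 vs Plan 2: Plan 7 wins 3–2.
Plan 7 vs Plan 9: Plan 9 wins 4–1.
Plan 5 vs Plan 2: Plan 2 wins 3–2.
Plan 5 vs Plan 9: Plan 5 wins 3–2.
Plan 2 vs Plan 9: Plan 9 wins 3–2.
No candidate beats all others: Plan 7 beats Plan 2 beats Plan 5 beats Plan 7, a majority cycle.

No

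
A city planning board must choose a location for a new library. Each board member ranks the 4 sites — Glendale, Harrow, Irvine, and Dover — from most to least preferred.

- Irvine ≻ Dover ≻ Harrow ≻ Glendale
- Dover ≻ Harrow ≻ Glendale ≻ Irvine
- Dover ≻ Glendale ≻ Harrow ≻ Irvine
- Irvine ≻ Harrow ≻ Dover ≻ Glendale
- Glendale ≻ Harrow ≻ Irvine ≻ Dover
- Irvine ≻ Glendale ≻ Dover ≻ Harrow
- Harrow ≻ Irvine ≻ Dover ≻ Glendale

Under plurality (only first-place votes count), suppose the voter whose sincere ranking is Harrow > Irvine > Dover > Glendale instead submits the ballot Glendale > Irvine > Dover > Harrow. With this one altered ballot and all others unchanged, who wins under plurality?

Irvine

First-place totals with the altered ballot: Glendale 2, Harrow 0, Irvine 3, Dover 2.
The winner is unchanged: still Irvine.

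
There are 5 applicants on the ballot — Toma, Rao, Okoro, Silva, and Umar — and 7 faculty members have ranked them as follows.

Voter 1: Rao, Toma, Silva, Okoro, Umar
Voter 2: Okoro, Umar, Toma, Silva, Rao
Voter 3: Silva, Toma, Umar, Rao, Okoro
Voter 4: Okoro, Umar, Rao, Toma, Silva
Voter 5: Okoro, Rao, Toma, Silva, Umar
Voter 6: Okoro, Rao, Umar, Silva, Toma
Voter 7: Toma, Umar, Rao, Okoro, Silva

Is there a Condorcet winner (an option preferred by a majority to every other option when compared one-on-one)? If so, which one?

Okoro

Head-to-head results (7 voters total):
Toma vs Rao: Rao wins 4–3.
Toma vs Okoro: Okoro wins 4–3.
Toma vs Silva: Toma wins 5–2.
Toma vs Umar: Toma wins 4–3.
Rao vs Okoro: Okoro wins 4–3.
Rao vs Silva: Rao wins 5–2.
Rao vs Umar: Umar wins 4–3.
Okoro vs Silva: Okoro wins 5–2.
Okoro vs Umar: Okoro wins 5–2.
Silva vs Umar: Umar wins 4–3.
Okoro beats each rival — Toma (4–3), Rao (4–3), Silva (5–2), Umar (5–2) — so Okoro is the Condorcet winner.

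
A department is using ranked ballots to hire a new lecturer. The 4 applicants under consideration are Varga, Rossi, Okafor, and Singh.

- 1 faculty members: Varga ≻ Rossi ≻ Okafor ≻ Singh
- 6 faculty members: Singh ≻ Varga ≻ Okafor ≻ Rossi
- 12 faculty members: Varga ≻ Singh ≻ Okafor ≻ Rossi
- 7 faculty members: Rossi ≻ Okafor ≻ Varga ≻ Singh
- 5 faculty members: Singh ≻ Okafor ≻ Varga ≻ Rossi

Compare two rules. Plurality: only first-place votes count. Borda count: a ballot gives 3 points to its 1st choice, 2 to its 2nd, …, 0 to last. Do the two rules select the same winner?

Yes

Plurality first-place counts: Varga 13, Rossi 7, Okafor 0, Singh 11 → Varga.
Borda totals: Varga 63, Rossi 23, Okafor 43, Singh 57 → Varga.
The two rules agree on Varga.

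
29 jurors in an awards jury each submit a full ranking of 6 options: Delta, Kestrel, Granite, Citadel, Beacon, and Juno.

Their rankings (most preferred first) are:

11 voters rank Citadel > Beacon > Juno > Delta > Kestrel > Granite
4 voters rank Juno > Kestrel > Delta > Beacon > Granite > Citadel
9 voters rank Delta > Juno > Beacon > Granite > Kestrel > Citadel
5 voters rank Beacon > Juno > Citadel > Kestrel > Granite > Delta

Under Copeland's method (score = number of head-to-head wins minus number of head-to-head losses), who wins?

Beacon

Pairwise results:
  Delta vs Kestrel: Delta wins 20–9.
  Delta vs Granite: Delta wins 24–5.
  Delta vs Citadel: Citadel wins 16–13.
  Delta vs Beacon: Beacon wins 16–13.
  Delta vs Juno: Juno wins 20–9.
  Kestrel vs Granite: Kestrel wins 20–9.
  Kestrel vs Citadel: Citadel wins 16–13.
  Kestrel vs Beacon: Beacon wins 25–4.
  Kestrel vs Juno: Juno wins 29–0.
  Granite vs Citadel: Citadel wins 16–13.
  Granite vs Beacon: Beacon wins 29–0.
  Granite vs Juno: Juno wins 29–0.
  Citadel vs Beacon: Beacon wins 18–11.
  Citadel vs Juno: Juno wins 18–11.
  Beacon vs Juno: Beacon wins 16–13.
Copeland scores (wins − losses):
  Delta: 2 − 3 = -1
  Kestrel: 1 − 4 = -3
  Granite: 0 − 5 = -5
  Citadel: 3 − 2 = 1
  Beacon: 5 − 0 = 5
  Juno: 4 − 1 = 3
Beacon has the best Copeland score.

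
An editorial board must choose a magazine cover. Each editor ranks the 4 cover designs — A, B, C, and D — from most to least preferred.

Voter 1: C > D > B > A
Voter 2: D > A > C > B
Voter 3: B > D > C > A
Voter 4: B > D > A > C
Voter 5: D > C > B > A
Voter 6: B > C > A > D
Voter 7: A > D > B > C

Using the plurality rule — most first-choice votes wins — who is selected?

B

First-place vote totals:
  A: 1
  B: 3
  C: 1
  D: 2
B has the most first-place votes.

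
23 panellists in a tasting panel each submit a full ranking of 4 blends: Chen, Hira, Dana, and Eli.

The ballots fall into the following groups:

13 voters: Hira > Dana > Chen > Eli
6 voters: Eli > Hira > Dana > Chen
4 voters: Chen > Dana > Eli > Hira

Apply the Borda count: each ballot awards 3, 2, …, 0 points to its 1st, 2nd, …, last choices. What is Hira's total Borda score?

51

Borda scores:
  Chen: 13·1 + 6·0 + 4·3 = 25
  Hira: 13·3 + 6·2 + 4·0 = 51
  Dana: 13·2 + 6·1 + 4·2 = 40
  Eli: 13·0 + 6·3 + 4·1 = 22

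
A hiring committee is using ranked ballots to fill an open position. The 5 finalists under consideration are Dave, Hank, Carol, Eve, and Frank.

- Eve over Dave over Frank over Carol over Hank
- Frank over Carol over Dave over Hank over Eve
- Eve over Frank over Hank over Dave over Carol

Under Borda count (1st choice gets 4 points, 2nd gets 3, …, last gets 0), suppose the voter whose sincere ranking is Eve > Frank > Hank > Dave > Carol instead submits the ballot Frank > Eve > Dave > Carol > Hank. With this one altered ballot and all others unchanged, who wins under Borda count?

Borda totals with the altered ballot: Dave 7, Hank 1, Carol 5, Eve 7, Frank 10.
The winner is unchanged: still Frank.

Frank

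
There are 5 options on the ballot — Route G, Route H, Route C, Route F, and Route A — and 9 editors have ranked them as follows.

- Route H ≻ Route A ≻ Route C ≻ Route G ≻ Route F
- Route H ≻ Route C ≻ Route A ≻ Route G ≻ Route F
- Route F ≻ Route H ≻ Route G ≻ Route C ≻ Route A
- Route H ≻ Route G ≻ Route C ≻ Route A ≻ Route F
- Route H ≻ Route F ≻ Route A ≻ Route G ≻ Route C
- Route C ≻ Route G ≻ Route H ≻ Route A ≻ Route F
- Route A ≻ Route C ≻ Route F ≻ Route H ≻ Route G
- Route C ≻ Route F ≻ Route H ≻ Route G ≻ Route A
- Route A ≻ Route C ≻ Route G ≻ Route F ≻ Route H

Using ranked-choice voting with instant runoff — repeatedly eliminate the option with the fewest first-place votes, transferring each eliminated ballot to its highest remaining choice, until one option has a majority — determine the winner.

Round 1: Route H 4, Route C 2, Route A 2, Route F 1, Route G 0. Route G has the fewest and is eliminated.
Round 2: Route H 4, Route C 2, Route A 2, Route F 1. Route F has the fewest and is eliminated.
Round 3: Route H 5, Route C 2, Route A 2. Route H has a majority.

Route H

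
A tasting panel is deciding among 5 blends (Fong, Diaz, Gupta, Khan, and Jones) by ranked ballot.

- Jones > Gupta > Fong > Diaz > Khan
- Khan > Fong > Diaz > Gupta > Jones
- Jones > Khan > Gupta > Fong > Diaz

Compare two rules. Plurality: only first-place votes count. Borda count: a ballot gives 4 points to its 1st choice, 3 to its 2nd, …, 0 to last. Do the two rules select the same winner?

Plurality first-place counts: Fong 0, Diaz 0, Gupta 0, Khan 1, Jones 2 → Jones.
Borda totals: Fong 6, Diaz 3, Gupta 6, Khan 7, Jones 8 → Jones.
The two rules agree on Jones.

Yes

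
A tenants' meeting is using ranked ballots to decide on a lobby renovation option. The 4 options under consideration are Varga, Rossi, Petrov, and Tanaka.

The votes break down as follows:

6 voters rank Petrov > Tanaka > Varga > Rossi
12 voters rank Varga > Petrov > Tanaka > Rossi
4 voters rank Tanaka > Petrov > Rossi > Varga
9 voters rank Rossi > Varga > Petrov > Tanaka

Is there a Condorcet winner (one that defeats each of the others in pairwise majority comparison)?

Head-to-head results (31 voters total):
Varga vs Rossi: Varga wins 18–13.
Varga vs Petrov: Varga wins 21–10.
Varga vs Tanaka: Varga wins 21–10.
Rossi vs Petrov: Petrov wins 22–9.
Rossi vs Tanaka: Tanaka wins 22–9.
Petrov vs Tanaka: Petrov wins 27–4.
Varga beats each rival — Rossi (18–13), Petrov (21–10), Tanaka (21–10) — so Varga is the Condorcet winner.

Yes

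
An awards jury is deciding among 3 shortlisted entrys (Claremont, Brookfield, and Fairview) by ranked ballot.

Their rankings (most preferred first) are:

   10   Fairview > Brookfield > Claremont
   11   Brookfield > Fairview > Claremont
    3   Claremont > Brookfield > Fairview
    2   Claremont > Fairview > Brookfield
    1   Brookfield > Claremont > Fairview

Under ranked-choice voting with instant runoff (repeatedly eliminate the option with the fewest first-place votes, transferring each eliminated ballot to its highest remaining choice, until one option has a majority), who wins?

Brookfield

Round 1: Brookfield 12, Fairview 10, Claremont 5. Claremont has the fewest and is eliminated.
Round 2: Brookfield 15, Fairview 12. Brookfield has a majority.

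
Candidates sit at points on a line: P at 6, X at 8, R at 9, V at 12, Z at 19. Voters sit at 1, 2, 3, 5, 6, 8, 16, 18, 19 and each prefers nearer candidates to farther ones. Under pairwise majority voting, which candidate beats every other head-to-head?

With single-peaked preferences on a line, the Condorcet winner is the candidate closest to the median voter.
The median voter (position 6) is closest to P at 6.
Check: P vs R — voters closer to P: 5 of 9.

P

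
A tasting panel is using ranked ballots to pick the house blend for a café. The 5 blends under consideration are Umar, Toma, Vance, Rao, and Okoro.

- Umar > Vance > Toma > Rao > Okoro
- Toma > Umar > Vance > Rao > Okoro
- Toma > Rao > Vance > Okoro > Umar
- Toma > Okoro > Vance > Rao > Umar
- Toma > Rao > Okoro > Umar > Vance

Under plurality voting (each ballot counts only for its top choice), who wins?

First-place vote totals:
  Umar: 1
  Toma: 4
  Vance: 0
  Rao: 0
  Okoro: 0
Toma has the most first-place votes.

Toma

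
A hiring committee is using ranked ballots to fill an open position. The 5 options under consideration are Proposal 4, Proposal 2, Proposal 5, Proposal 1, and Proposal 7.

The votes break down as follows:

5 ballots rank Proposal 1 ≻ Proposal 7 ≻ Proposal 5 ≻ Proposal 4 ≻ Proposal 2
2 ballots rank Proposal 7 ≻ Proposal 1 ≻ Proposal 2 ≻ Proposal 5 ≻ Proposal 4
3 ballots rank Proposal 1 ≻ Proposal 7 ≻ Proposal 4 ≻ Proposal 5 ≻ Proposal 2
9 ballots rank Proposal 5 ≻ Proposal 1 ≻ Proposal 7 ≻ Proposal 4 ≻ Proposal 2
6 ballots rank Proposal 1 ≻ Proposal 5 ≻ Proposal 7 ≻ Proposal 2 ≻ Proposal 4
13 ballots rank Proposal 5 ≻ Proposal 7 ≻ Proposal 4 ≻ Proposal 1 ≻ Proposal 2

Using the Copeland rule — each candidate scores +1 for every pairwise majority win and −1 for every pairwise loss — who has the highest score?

Proposal 5

Pairwise results:
  Proposal 4 vs Proposal 2: Proposal 4 wins 30–8.
  Proposal 4 vs Proposal 5: Proposal 5 wins 35–3.
  Proposal 4 vs Proposal 1: Proposal 1 wins 25–13.
  Proposal 4 vs Proposal 7: Proposal 7 wins 38–0.
  Proposal 2 vs Proposal 5: Proposal 5 wins 36–2.
  Proposal 2 vs Proposal 1: Proposal 1 wins 38–0.
  Proposal 2 vs Proposal 7: Proposal 7 wins 38–0.
  Proposal 5 vs Proposal 1: Proposal 5 wins 22–16.
  Proposal 5 vs Proposal 7: Proposal 5 wins 28–10.
  Proposal 1 vs Proposal 7: Proposal 1 wins 23–15.
Copeland scores (wins − losses):
  Proposal 4: 1 − 3 = -2
  Proposal 2: 0 − 4 = -4
  Proposal 5: 4 − 0 = 4
  Proposal 1: 3 − 1 = 2
  Proposal 7: 2 − 2 = 0
Proposal 5 has the best Copeland score.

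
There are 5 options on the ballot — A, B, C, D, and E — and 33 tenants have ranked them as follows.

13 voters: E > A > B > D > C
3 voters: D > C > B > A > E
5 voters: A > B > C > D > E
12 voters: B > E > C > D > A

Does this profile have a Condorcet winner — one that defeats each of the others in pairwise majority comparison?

No

Head-to-head results (33 voters total):
A vs B: A wins 18–15.
A vs C: A wins 18–15.
A vs D: A wins 18–15.
A vs E: E wins 25–8.
B vs C: B wins 30–3.
B vs D: B wins 30–3.
B vs E: B wins 20–13.
C vs D: C wins 17–16.
C vs E: E wins 25–8.
D vs E: E wins 25–8.
No candidate beats all others: A beats B beats E beats A, a majority cycle.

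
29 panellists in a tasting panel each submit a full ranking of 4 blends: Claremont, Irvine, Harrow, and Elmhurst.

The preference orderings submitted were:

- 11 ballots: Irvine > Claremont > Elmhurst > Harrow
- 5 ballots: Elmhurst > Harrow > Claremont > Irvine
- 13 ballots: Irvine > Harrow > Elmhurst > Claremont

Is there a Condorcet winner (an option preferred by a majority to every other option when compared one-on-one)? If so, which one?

Irvine

Head-to-head results (29 voters total):
Claremont vs Irvine: Irvine wins 24–5.
Claremont vs Harrow: Harrow wins 18–11.
Claremont vs Elmhurst: Elmhurst wins 18–11.
Irvine vs Harrow: Irvine wins 24–5.
Irvine vs Elmhurst: Irvine wins 24–5.
Harrow vs Elmhurst: Elmhurst wins 16–13.
Irvine beats each rival — Claremont (24–5), Harrow (24–5), Elmhurst (24–5) — so Irvine is the Condorcet winner.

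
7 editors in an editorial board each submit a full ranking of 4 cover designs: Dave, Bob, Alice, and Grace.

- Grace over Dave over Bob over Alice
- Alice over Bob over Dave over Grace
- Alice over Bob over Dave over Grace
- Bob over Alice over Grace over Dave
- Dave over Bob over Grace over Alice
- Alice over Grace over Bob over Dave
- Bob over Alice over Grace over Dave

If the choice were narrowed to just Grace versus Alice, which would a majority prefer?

Ballots ranking Grace above Alice: 2.
Ballots ranking Alice above Grace: 5.
Alice wins the head-to-head, 5–2.

Alice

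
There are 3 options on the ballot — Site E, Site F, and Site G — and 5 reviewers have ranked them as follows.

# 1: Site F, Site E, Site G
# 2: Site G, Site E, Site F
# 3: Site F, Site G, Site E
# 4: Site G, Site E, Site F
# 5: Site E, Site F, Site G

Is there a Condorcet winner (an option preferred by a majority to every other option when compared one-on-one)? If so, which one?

Head-to-head results (5 voters total):
Site E vs Site F: Site E wins 3–2.
Site E vs Site G: Site G wins 3–2.
Site F vs Site G: Site F wins 3–2.
No candidate beats all others: Site E beats Site F beats Site G beats Site E, a majority cycle.

There is no Condorcet winner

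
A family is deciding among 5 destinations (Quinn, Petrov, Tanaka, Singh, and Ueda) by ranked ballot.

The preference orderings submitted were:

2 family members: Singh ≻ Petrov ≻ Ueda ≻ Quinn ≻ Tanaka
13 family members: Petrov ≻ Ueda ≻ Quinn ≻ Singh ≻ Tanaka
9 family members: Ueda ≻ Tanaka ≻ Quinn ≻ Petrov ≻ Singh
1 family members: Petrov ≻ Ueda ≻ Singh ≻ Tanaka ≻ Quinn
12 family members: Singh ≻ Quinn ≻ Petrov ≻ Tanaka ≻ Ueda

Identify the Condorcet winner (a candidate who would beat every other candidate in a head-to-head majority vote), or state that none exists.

There is no Condorcet winner

Head-to-head results (37 voters total):
Quinn vs Petrov: Quinn wins 21–16.
Quinn vs Tanaka: Quinn wins 27–10.
Quinn vs Singh: Quinn wins 22–15.
Quinn vs Ueda: Ueda wins 25–12.
Petrov vs Tanaka: Petrov wins 28–9.
Petrov vs Singh: Petrov wins 23–14.
Petrov vs Ueda: Petrov wins 28–9.
Tanaka vs Singh: Singh wins 28–9.
Tanaka vs Ueda: Ueda wins 25–12.
Singh vs Ueda: Ueda wins 23–14.
No candidate beats all others: Quinn beats Petrov beats Ueda beats Quinn, a majority cycle.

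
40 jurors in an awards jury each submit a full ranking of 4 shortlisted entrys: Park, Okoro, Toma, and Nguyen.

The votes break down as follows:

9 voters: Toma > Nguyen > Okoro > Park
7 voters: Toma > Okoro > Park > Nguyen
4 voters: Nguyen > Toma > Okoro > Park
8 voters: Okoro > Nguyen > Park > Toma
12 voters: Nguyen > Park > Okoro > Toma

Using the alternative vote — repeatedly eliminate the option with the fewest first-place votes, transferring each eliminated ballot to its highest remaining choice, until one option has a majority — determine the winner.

Nguyen

Round 1: Toma 16, Nguyen 16, Okoro 8, Park 0. Park has the fewest and is eliminated.
Round 2: Toma 16, Nguyen 16, Okoro 8. Okoro has the fewest and is eliminated.
Round 3: Nguyen 24, Toma 16. Nguyen has a majority.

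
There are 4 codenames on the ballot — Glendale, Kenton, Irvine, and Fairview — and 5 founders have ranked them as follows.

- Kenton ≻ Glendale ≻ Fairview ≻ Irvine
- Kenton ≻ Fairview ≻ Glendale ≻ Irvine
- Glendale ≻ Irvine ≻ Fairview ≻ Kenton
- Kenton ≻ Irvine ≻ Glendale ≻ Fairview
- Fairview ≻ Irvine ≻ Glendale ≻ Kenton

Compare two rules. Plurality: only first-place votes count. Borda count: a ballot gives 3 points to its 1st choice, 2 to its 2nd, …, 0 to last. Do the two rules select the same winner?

Plurality first-place counts: Glendale 1, Kenton 3, Irvine 0, Fairview 1 → Kenton.
Borda totals: Glendale 8, Kenton 9, Irvine 6, Fairview 7 → Kenton.
The two rules agree on Kenton.

Yes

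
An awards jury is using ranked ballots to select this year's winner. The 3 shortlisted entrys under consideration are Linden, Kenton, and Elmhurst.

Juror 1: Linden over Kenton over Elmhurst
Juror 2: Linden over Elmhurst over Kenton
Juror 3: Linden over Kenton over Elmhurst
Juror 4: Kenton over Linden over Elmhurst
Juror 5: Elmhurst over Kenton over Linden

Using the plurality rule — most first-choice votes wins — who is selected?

First-place vote totals:
  Linden: 3
  Kenton: 1
  Elmhurst: 1
Linden has the most first-place votes.

Linden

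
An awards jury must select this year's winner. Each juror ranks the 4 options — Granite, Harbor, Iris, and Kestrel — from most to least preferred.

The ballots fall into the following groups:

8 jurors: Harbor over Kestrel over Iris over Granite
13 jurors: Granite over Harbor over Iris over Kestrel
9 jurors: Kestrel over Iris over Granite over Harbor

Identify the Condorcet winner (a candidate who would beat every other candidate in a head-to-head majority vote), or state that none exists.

None — there is no Condorcet winner

Head-to-head results (30 voters total):
Granite vs Harbor: Granite wins 22–8.
Granite vs Iris: Iris wins 17–13.
Granite vs Kestrel: Kestrel wins 17–13.
Harbor vs Iris: Harbor wins 21–9.
Harbor vs Kestrel: Harbor wins 21–9.
Iris vs Kestrel: Kestrel wins 17–13.
No candidate beats all others: Granite beats Harbor beats Iris beats Granite, a majority cycle.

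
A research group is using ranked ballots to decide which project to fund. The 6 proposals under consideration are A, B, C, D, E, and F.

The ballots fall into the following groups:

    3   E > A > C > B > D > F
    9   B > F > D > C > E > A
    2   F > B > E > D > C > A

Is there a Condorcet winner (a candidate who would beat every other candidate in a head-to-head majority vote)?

Yes

Head-to-head results (14 voters total):
A vs B: B wins 11–3.
A vs C: C wins 11–3.
A vs D: D wins 11–3.
A vs E: E wins 14–0.
A vs F: F wins 11–3.
B vs C: B wins 11–3.
B vs D: B wins 14–0.
B vs E: B wins 11–3.
B vs F: B wins 12–2.
C vs D: D wins 11–3.
C vs E: C wins 9–5.
C vs F: F wins 11–3.
D vs E: D wins 9–5.
D vs F: F wins 11–3.
E vs F: F wins 11–3.
B beats each rival — A (11–3), C (11–3), D (14–0), E (11–3), F (12–2) — so B is the Condorcet winner.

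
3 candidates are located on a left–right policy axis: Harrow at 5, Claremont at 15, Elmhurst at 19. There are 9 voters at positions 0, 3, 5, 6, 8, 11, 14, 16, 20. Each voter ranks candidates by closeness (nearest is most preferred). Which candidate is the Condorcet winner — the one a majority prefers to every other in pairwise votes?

Harrow

With single-peaked preferences on a line, the Condorcet winner is the candidate closest to the median voter.
The median voter (position 8) is closest to Harrow at 5.
Check: Harrow vs Elmhurst — voters closer to Harrow: 6 of 9.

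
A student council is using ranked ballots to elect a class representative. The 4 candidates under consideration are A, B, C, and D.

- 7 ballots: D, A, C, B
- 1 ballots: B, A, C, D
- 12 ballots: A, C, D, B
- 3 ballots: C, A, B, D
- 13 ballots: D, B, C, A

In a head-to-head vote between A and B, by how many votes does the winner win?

Ballots ranking A above B: 7+12+3 = 22.
Ballots ranking B above A: 1+13 = 14.
A wins 22–14, a margin of 8.

8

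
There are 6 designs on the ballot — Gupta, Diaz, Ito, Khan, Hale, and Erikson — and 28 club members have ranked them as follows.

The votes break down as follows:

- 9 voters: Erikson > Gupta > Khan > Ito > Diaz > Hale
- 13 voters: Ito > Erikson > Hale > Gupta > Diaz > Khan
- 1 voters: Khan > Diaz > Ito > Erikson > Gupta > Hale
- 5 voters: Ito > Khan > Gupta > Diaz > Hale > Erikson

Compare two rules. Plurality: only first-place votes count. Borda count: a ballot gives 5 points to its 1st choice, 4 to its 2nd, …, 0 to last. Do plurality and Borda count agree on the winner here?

Yes

Plurality first-place counts: Gupta 0, Diaz 0, Ito 18, Khan 1, Hale 0, Erikson 9 → Ito.
Borda totals: Gupta 78, Diaz 36, Ito 111, Khan 52, Hale 44, Erikson 99 → Ito.
The two rules agree on Ito.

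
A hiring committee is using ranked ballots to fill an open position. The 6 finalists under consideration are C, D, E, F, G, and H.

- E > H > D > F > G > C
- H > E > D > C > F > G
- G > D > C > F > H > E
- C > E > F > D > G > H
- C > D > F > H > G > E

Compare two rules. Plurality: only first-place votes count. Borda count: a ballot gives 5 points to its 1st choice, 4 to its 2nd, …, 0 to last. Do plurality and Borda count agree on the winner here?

No

Plurality first-place counts: C 2, D 0, E 1, F 0, G 1, H 1 → C.
Borda totals: C 15, D 16, E 13, F 11, G 8, H 12 → D.
The two rules disagree: plurality picks C, Borda picks D.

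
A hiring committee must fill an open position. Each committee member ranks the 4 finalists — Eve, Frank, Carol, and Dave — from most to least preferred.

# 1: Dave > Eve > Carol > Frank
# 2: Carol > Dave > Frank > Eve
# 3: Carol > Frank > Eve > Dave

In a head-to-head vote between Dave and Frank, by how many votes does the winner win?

Ballots ranking Dave above Frank: 2.
Ballots ranking Frank above Dave: 1.
Dave wins 2–1, a margin of 1.

1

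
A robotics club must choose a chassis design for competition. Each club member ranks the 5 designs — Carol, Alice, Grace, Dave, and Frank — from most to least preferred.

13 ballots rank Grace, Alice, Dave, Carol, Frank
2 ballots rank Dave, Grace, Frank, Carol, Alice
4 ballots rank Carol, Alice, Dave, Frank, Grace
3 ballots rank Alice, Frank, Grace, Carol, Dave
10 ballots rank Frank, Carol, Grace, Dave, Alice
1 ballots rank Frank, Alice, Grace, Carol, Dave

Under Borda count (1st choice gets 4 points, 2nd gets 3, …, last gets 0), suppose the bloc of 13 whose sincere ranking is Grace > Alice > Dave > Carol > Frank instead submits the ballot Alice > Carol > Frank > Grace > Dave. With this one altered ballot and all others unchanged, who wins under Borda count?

Carol

Borda totals with the altered ballot: Carol 91, Alice 79, Grace 47, Dave 26, Frank 87.
The switch changes the winner from Grace to Carol.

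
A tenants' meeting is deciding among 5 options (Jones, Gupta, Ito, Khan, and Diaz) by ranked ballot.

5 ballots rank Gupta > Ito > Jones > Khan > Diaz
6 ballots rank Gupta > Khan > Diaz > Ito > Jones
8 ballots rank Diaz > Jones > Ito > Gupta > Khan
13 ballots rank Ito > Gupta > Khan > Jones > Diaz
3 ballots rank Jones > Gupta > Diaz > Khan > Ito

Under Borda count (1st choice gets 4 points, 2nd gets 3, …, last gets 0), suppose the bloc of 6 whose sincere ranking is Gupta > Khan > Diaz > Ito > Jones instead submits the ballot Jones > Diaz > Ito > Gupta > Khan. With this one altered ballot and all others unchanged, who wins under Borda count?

Ito

Borda totals with the altered ballot: Jones 83, Gupta 82, Ito 95, Khan 34, Diaz 56.
The switch changes the winner from Gupta to Ito.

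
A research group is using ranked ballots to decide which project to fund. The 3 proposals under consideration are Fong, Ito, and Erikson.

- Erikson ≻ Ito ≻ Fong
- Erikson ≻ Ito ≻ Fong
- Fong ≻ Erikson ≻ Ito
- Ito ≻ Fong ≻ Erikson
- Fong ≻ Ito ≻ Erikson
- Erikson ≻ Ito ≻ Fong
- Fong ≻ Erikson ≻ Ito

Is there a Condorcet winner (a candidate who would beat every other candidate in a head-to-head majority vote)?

No

Head-to-head results (7 voters total):
Fong vs Ito: Ito wins 4–3.
Fong vs Erikson: Fong wins 4–3.
Ito vs Erikson: Erikson wins 5–2.
No candidate beats all others: Fong beats Erikson beats Ito beats Fong, a majority cycle.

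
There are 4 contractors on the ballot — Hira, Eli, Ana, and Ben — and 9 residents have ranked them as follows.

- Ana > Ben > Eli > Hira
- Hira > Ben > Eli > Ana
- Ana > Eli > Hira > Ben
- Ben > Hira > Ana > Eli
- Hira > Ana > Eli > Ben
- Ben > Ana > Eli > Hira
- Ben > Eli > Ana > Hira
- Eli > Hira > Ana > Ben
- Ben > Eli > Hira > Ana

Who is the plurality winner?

First-place vote totals:
  Hira: 2
  Eli: 1
  Ana: 2
  Ben: 4
Ben has the most first-place votes.

Ben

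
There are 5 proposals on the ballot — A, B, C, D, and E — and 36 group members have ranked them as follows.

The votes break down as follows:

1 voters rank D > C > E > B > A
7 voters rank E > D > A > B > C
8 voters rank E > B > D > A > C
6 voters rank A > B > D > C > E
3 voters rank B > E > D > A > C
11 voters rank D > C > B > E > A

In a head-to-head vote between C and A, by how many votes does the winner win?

12

Ballots ranking C above A: 1+11 = 12.
Ballots ranking A above C: 7+8+6+3 = 24.
A wins 24–12, a margin of 12.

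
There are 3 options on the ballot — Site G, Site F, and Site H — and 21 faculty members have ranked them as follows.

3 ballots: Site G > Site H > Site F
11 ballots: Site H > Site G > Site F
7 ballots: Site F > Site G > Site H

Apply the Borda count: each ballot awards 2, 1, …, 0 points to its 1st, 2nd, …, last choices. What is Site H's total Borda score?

25

Borda scores:
  Site G: 3·2 + 11·1 + 7·1 = 24
  Site F: 3·0 + 11·0 + 7·2 = 14
  Site H: 3·1 + 11·2 + 7·0 = 25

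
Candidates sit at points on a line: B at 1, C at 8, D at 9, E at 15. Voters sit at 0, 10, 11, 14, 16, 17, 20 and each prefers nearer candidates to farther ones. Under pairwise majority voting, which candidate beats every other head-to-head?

With single-peaked preferences on a line, the Condorcet winner is the candidate closest to the median voter.
The median voter (position 14) is closest to E at 15.
Check: E vs C — voters closer to E: 4 of 7.

E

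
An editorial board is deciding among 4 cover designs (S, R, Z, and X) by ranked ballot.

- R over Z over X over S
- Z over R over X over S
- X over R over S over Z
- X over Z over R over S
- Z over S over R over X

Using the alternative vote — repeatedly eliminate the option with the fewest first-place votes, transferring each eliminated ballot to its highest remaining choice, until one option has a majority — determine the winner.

Z

Round 1: Z 2, X 2, R 1, S 0. S has the fewest and is eliminated.
Round 2: Z 2, X 2, R 1. R has the fewest and is eliminated.
Round 3: Z 3, X 2. Z has a majority.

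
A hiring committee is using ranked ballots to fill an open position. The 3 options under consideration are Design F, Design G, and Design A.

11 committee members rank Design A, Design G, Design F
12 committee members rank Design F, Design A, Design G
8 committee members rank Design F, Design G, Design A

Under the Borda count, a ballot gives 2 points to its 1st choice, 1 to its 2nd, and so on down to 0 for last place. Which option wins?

Design F

Borda scores:
  Design F: 11·0 + 12·2 + 8·2 = 40
  Design G: 11·1 + 12·0 + 8·1 = 19
  Design A: 11·2 + 12·1 + 8·0 = 34
Design F has the highest total.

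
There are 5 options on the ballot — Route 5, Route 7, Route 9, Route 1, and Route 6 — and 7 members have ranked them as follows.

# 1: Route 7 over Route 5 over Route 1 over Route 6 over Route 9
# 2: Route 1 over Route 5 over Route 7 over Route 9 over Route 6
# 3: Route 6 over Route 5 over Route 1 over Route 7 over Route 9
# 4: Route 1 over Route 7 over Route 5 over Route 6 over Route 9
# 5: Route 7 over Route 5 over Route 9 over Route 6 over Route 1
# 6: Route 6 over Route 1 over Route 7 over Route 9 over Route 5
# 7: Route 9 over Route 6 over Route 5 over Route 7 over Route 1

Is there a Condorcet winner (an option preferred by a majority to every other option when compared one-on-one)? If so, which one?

There is no Condorcet winner

Head-to-head results (7 voters total):
Route 5 vs Route 7: Route 7 wins 4–3.
Route 5 vs Route 9: Route 5 wins 5–2.
Route 5 vs Route 1: Route 5 wins 4–3.
Route 5 vs Route 6: Route 5 wins 4–3.
Route 7 vs Route 9: Route 7 wins 6–1.
Route 7 vs Route 1: Route 1 wins 4–3.
Route 7 vs Route 6: Route 7 wins 4–3.
Route 9 vs Route 1: Route 1 wins 5–2.
Route 9 vs Route 6: Route 6 wins 4–3.
Route 1 vs Route 6: Route 6 wins 4–3.
No candidate beats all others: Route 5 beats Route 1 beats Route 7 beats Route 5, a majority cycle.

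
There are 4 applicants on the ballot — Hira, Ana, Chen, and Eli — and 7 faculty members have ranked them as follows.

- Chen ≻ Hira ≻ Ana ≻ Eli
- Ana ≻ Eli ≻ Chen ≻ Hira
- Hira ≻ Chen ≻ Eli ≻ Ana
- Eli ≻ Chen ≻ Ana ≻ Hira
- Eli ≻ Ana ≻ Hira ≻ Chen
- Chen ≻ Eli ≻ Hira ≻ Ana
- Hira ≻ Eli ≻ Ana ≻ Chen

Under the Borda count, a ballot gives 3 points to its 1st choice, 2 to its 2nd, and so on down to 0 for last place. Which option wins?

Eli

Borda scores:
  Hira: 2 + 0 + 3 + 0 + 1 + 1 + 3 = 10
  Ana: 1 + 3 + 0 + 1 + 2 + 0 + 1 = 8
  Chen: 3 + 1 + 2 + 2 + 0 + 3 + 0 = 11
  Eli: 0 + 2 + 1 + 3 + 3 + 2 + 2 = 13
Eli has the highest total.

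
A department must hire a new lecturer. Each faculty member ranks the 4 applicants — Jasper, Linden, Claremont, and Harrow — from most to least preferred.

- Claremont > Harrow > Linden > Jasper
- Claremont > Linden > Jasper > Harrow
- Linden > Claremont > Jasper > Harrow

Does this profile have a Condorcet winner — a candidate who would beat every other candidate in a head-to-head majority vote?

Head-to-head results (3 voters total):
Jasper vs Linden: Linden wins 3–0.
Jasper vs Claremont: Claremont wins 3–0.
Jasper vs Harrow: Jasper wins 2–1.
Linden vs Claremont: Claremont wins 2–1.
Linden vs Harrow: Linden wins 2–1.
Claremont vs Harrow: Claremont wins 3–0.
Claremont beats each rival — Jasper (3–0), Linden (2–1), Harrow (3–0) — so Claremont is the Condorcet winner.

Yes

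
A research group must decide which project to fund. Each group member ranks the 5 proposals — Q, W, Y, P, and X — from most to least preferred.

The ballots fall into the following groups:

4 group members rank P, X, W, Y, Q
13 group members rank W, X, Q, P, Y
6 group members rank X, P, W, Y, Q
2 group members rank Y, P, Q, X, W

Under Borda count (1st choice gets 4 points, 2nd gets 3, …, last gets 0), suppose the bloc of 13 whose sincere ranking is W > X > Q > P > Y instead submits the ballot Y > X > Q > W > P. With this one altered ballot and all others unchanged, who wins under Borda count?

Borda totals with the altered ballot: Q 30, W 33, Y 70, P 40, X 77.
The winner is unchanged: still X.

X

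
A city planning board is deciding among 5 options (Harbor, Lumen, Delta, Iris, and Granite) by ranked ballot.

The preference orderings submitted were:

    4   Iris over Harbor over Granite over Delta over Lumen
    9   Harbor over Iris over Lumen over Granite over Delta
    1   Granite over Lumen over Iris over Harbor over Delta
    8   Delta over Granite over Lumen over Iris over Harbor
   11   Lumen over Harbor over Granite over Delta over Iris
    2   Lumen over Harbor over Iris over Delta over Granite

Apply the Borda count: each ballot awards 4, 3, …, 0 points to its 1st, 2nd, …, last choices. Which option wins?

Lumen

Borda scores:
  Harbor: 4·3 + 9·4 + 1 + 8·0 + 11·3 + 2·3 = 88
  Lumen: 4·0 + 9·2 + 3 + 8·2 + 11·4 + 2·4 = 89
  Delta: 4·1 + 9·0 + 0 + 8·4 + 11·1 + 2·1 = 49
  Iris: 4·4 + 9·3 + 2 + 8·1 + 11·0 + 2·2 = 57
  Granite: 4·2 + 9·1 + 4 + 8·3 + 11·2 + 2·0 = 67
Lumen has the highest total.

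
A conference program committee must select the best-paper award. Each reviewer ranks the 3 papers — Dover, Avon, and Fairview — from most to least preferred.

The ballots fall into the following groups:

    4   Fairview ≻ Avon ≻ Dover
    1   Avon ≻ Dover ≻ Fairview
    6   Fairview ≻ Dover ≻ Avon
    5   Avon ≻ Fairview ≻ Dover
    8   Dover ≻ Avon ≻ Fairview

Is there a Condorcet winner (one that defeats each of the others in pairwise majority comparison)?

Head-to-head results (24 voters total):
Dover vs Avon: Dover wins 14–10.
Dover vs Fairview: Fairview wins 15–9.
Avon vs Fairview: Avon wins 14–10.
No candidate beats all others: Dover beats Avon beats Fairview beats Dover, a majority cycle.

No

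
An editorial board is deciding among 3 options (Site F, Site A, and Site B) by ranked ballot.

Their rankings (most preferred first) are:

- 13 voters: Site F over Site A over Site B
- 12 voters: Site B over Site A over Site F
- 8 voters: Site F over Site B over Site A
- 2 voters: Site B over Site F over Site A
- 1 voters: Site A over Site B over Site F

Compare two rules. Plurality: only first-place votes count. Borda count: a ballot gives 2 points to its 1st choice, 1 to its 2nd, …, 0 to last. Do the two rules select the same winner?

Yes

Plurality first-place counts: Site F 21, Site A 1, Site B 14 → Site F.
Borda totals: Site F 44, Site A 27, Site B 37 → Site F.
The two rules agree on Site F.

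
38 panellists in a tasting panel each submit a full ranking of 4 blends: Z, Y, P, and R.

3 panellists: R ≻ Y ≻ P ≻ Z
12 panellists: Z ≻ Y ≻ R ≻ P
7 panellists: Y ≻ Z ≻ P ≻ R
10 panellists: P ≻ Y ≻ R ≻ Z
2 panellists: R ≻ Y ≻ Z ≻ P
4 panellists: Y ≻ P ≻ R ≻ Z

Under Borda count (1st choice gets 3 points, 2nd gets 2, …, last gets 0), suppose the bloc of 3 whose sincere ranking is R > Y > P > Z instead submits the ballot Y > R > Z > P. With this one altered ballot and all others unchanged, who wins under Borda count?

Borda totals with the altered ballot: Z 55, Y 90, P 45, R 38.
The winner is unchanged: still Y.

Y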